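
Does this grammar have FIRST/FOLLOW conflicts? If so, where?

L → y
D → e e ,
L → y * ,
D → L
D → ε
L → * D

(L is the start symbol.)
A FIRST/FOLLOW conflict occurs when a non-terminal N has a nullable alternative N → β (β ⇒* ε) and another alternative N → α with FIRST(α) ∩ FOLLOW(N) ≠ ∅: on such a lookahead the parser cannot decide between expanding α and letting N vanish via β.

Nullable non-terminals: D.
FIRST sets used below: FIRST(L) = { '*', 'y' }

D: nullable alternative(s) D → ε; FOLLOW(D) = { $ }
  D → e e ,: FIRST \ {ε} = { 'e' } — disjoint from FOLLOW(D)
  D → L: FIRST \ {ε} = { '*', 'y' } — disjoint from FOLLOW(D)
  D → ε: FIRST \ {ε} = { } — this is the only nullable alternative, skip

L has no nullable alternative, so no FIRST/FOLLOW check is needed there.

No FIRST/FOLLOW conflicts found.

Answer: No FIRST/FOLLOW conflicts.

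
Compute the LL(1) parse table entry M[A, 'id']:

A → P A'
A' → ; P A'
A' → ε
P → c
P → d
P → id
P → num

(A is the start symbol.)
A → P A'

To find M[A, 'id'], we find productions for A where 'id' is in the predict set (PREDICT(N → α) = (FIRST(α) \ {ε}) ∪ (FOLLOW(N) if α ⇒* ε)).

Relevant sets:
  FIRST(P) = { 'c', 'd', 'id', 'num' }

A → P A': PREDICT = { 'c', 'd', 'id', 'num' }
  'id' is in predict set, so this production goes in M[A, 'id']

M[A, 'id'] = A → P A'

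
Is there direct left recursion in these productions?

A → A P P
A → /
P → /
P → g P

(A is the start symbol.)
Yes, A is left-recursive

A → A P P: LEFT RECURSIVE (starts with A)
A → /: starts with '/'
P → /: starts with '/'
P → g P: starts with g

The grammar has direct left recursion on: A.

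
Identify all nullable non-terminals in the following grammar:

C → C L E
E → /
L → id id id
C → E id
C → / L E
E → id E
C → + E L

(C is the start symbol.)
None

There are no ε-productions, so no non-terminal can derive ε.
No non-terminals are nullable.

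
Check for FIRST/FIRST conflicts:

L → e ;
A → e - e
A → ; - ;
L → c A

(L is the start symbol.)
No FIRST/FIRST conflicts.

Productions for L:
  L → e ;: FIRST = { 'e' }
  L → c A: FIRST = { 'c' }
Productions for A:
  A → e - e: FIRST = { 'e' }
  A → ; - ;: FIRST = { ';' }

All alternatives of each non-terminal have pairwise disjoint FIRST sets.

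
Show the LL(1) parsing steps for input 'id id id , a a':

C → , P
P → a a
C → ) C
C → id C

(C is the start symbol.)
LL(1) parsing maintains a stack (initially the start symbol over $) and the input. At each step: if the stack top is a terminal, match it against the current input token; if it is a non-terminal N, replace it with the RHS of M[N, lookahead] (the unique production whose predict set contains the lookahead).

Stack is shown with the top on the left.

Stack   Input             Action
--------------------------------
C $     id id id , a a $  output C → id C
id C $  id id id , a a $  match 'id'
C $     id id , a a $     output C → id C
id C $  id id , a a $     match 'id'
C $     id , a a $        output C → id C
id C $  id , a a $        match 'id'
C $     , a a $           output C → , P
, P $   , a a $           match ','
P $     a a $             output P → a a
a a $   a a $             match 'a'
a $     a $               match 'a'
$       $                 accept

The string is accepted.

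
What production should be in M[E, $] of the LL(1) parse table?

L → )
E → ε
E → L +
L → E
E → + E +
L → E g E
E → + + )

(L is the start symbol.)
E → ε

To find M[E, $], we find productions for E where $ is in the predict set (PREDICT(N → α) = (FIRST(α) \ {ε}) ∪ (FOLLOW(N) if α ⇒* ε)).

Relevant sets:
  FIRST(L) = { ')', '+', 'g', ε }
  FOLLOW(E) = { $, '+', 'g' }

E → ε: PREDICT = { $, '+', 'g' }
  $ is in predict set, so this production goes in M[E, $]
E → L +: PREDICT = { ')', '+', 'g' }
E → + E +: PREDICT = { '+' }
E → + + ): PREDICT = { '+' }

M[E, $] = E → ε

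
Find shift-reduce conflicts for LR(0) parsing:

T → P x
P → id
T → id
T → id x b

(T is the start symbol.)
Yes — I3: [P → id .] vs [T → id . x b]

A shift-reduce conflict occurs when an LR(0) state has both:
  - a complete (reduce) item [A → α .] (dot at the end), and
  - a shift item [B → β . c γ] (dot before a terminal).

Augment with T' → T and build the canonical LR(0) collection (I0 = CLOSURE({[T' → . T]}), then GOTO on every symbol after a dot until no new states appear). It has 7 states:
  I0: { [P → . id], [T → . P x], [T → . id x b], [T → . id], [T' → . T] }  — shift
  I1: { [T → P . x] }  — shift
  I2: { [T' → T .] }  — accept
  I3: { [P → id .], [T → id . x b], [T → id .] }  — shift, 2 reduces
  I4: { [T → id x . b] }  — shift
  I5: { [T → id x b .] }  — reduce
  I6: { [T → P x .] }  — reduce

I3 contains reduce items [P → id .], [T → id .] and shift item [T → id . x b] — shift-reduce conflict.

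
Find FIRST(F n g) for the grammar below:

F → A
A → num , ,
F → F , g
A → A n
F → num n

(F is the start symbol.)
{ 'num' }

FIRST sets of the non-terminals involved (from the grammar, by fixed-point iteration):
  FIRST(F) = { 'num' }

To compute FIRST(F n g), process the symbols left to right:
Symbol F is a non-terminal. Add FIRST(F) \ {ε} = { 'num' }
F is not nullable (ε ∉ FIRST(F)), so stop here.
FIRST(F n g) = { 'num' }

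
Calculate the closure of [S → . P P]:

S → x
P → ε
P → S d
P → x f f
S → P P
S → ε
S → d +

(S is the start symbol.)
{ [P → . S d], [P → . x f f], [P → .], [S → . P P], [S → . d +], [S → . x], [S → .] }

To compute CLOSURE, for each item [A → α.Bβ] where B is a non-terminal, add [B → .γ] for all productions B → γ; repeat for the newly added items until nothing changes.

Start with: [S → . P P]
  [S → . P P] has the dot before P: add [P → .], [P → . S d], [P → . x f f]
  [P → . S d] has the dot before S: add [S → . x], [S → .], [S → . d +]
No further items can be added.

CLOSURE = { [P → . S d], [P → . x f f], [P → .], [S → . P P], [S → . d +], [S → . x], [S → .] }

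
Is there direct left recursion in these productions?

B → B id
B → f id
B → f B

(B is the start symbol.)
Yes, B is left-recursive

Direct left recursion occurs when N → N α for some non-terminal N (the right-hand side begins with the left-hand side itself).

B → B id: LEFT RECURSIVE (starts with B)
B → f id: starts with f
B → f B: starts with f

The grammar has direct left recursion on: B.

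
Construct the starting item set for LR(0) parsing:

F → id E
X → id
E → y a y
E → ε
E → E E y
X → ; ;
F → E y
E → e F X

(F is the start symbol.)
First, augment the grammar with F' → F
I₀ = CLOSURE({ [F' → . F] }):
  [F' → . F] has the dot before F: add [F → . id E], [F → . E y]
  [F → . E y] has the dot before E: add [E → . y a y], [E → .], [E → . E E y], [E → . e F X]
No further items can be added.

I₀ = { [E → . E E y], [E → . e F X], [E → . y a y], [E → .], [F → . E y], [F → . id E], [F' → . F] }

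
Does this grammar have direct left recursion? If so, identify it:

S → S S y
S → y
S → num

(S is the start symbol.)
Yes, S is left-recursive

Direct left recursion occurs when N → N α for some non-terminal N (the right-hand side begins with the left-hand side itself).

S → S S y: LEFT RECURSIVE (starts with S)
S → y: starts with y
S → num: starts with num

The grammar has direct left recursion on: S.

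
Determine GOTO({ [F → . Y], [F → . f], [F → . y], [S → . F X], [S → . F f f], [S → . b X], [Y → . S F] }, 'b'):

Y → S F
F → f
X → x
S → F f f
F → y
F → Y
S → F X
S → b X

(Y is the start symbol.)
{ [S → b . X], [X → . x] }

GOTO(I, 'b') = CLOSURE({ [A → αX.β] : [A → α.Xβ] ∈ I, X = 'b' })

Items with dot before 'b', with the dot advanced:
  [S → . b X] → [S → b . X]
Closure of the advanced items:
  [S → b . X] has the dot before X: add [X → . x]

GOTO = { [S → b . X], [X → . x] }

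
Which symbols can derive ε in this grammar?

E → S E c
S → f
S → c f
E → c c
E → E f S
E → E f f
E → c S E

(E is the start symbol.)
There are no ε-productions, so no non-terminal can derive ε.
No non-terminals are nullable.

Answer: None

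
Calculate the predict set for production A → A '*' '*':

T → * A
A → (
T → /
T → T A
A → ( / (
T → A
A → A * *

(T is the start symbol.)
{ '(' }

PREDICT(A → A '*' '*') = (FIRST(RHS) \ {ε}) ∪ (FOLLOW(A) if ε ∈ FIRST(RHS), i.e. RHS ⇒* ε)
FIRST(A) = { '(' }
FIRST(A '*' '*') = { '(' }
ε ∉ FIRST(A '*' '*'), so FOLLOW(A) is not added.
PREDICT(A → A '*' '*') = { '(' }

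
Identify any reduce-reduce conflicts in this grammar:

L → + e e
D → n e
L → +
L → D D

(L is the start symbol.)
No reduce-reduce conflicts

A reduce-reduce conflict occurs when an LR(0) state has two complete items [A → α .] and [B → β .] — both call for a reduction, and with no lookahead the parser cannot choose between them.

Augment with L' → L and build the canonical LR(0) collection (I0 = CLOSURE({[L' → . L]}), then GOTO on every symbol after a dot until no new states appear). It has 9 states:
  I0: { [D → . n e], [L → . + e e], [L → . +], [L → . D D], [L' → . L] }  — shift
  I1: { [L → + . e e], [L → + .] }  — shift, reduce
  I2: { [D → . n e], [L → D . D] }  — shift
  I3: { [L' → L .] }  — accept
  I4: { [D → n . e] }  — shift
  I5: { [D → n e .] }  — reduce
  I6: { [L → D D .] }  — reduce
  I7: { [L → + e . e] }  — shift
  I8: { [L → + e e .] }  — reduce

No state contains more than one complete item.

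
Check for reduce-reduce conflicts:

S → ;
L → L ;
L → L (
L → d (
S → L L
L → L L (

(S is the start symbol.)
A reduce-reduce conflict occurs when an LR(0) state has two complete items [A → α .] and [B → β .] — both call for a reduction, and with no lookahead the parser cannot choose between them.

Augment with S' → S and build the canonical LR(0) collection (I0 = CLOSURE({[S' → . S]}), then GOTO on every symbol after a dot until no new states appear). It has 11 states:
  I0: { [L → . L (], [L → . L ;], [L → . L L (], [L → . d (], [S → . ;], [S → . L L], [S' → . S] }  — shift
  I1: { [S → ; .] }  — reduce
  I2: { [L → . L (], [L → . L ;], [L → . L L (], [L → . d (], [L → L . (], [L → L . ;], [L → L . L (], [S → L . L] }  — shift
  I3: { [S' → S .] }  — accept
  I4: { [L → d . (] }  — shift
  I5: { [L → d ( .] }  — reduce
  I6: { [L → L ( .] }  — reduce
  I7: { [L → L ; .] }  — reduce
  I8: { [L → . L (], [L → . L ;], [L → . L L (], [L → . d (], [L → L . (], [L → L . ;], [L → L . L (], [L → L L . (], [S → L L .] }  — shift, reduce
  I9: { [L → L ( .], [L → L L ( .] }  — 2 reduces
  I10: { [L → . L (], [L → . L ;], [L → . L L (], [L → . d (], [L → L . (], [L → L . ;], [L → L . L (], [L → L L . (] }  — shift

I9 contains complete items [L → L ( .], [L → L L ( .] — reduce-reduce conflict.

Answer: Yes — I9: [L → L ( .] vs [L → L L ( .]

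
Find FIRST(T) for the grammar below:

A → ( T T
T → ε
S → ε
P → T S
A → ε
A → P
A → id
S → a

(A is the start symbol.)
{ ε }

To compute FIRST(T), examine every production with T on the left-hand side, reading each right-hand side left to right until a non-nullable symbol is reached.

From T → ε:
  - ε-production, so ε ∈ FIRST(T)

Collecting: FIRST(T) = { ε }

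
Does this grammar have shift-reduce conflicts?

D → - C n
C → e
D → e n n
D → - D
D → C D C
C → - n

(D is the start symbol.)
A shift-reduce conflict occurs when an LR(0) state has both:
  - a complete (reduce) item [A → α .] (dot at the end), and
  - a shift item [B → β . c γ] (dot before a terminal).

Augment with D' → D and build the canonical LR(0) collection (I0 = CLOSURE({[D' → . D]}), then GOTO on every symbol after a dot until no new states appear). It has 15 states:
  I0: { [C → . - n], [C → . e], [D → . - C n], [D → . - D], [D → . C D C], [D → . e n n], [D' → . D] }  — shift
  I1: { [C → - . n], [C → . - n], [C → . e], [D → - . C n], [D → - . D], [D → . - C n], [D → . - D], [D → . C D C], [D → . e n n] }  — shift
  I2: { [C → . - n], [C → . e], [D → . - C n], [D → . - D], [D → . C D C], [D → . e n n], [D → C . D C] }  — shift
  I3: { [D' → D .] }  — accept
  I4: { [C → e .], [D → e . n n] }  — shift, reduce
  I5: { [D → e n . n] }  — shift
  I6: { [D → e n n .] }  — reduce
  I7: { [C → . - n], [C → . e], [D → C D . C] }  — shift
  I8: { [C → - . n] }  — shift
  I9: { [D → C D C .] }  — reduce
  I10: { [C → e .] }  — reduce
  I11: { [C → - n .] }  — reduce
  I12: { [C → . - n], [C → . e], [D → - C . n], [D → . - C n], [D → . - D], [D → . C D C], [D → . e n n], [D → C . D C] }  — shift
  I13: { [D → - D .] }  — reduce
  I14: { [D → - C n .] }  — reduce

I4 contains reduce item [C → e .] and shift item [D → e . n n] — shift-reduce conflict.

Answer: Yes — I4: [C → e .] vs [D → e . n n]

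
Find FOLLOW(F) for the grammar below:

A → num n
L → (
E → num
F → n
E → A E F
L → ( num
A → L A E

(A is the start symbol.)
{ $, '(', 'n', 'num' }

To compute FOLLOW(F), find every occurrence of F on a right-hand side N → α F β: add FIRST(β) \ {ε}, and if β is empty or nullable also add FOLLOW(N). Iterate to a fixed point.

In E → A E F: F is at the end, add FOLLOW(E)

The FOLLOW sets referred to above (computed the same way, to a fixed point):
  FOLLOW(E) = { $, '(', 'n', 'num' }

Taking the union: FOLLOW(F) = { $, '(', 'n', 'num' }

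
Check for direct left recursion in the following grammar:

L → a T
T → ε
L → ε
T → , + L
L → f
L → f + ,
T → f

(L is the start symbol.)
No direct left recursion

L → a T: starts with a
T → ε: starts with ε
L → ε: starts with ε
T → , + L: starts with ','
L → f: starts with f
L → f + ,: starts with f
T → f: starts with f

No direct left recursion found.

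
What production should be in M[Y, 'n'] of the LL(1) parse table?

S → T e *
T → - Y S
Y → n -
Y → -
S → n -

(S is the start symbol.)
Y → n -

To find M[Y, 'n'], we find productions for Y where 'n' is in the predict set (PREDICT(N → α) = (FIRST(α) \ {ε}) ∪ (FOLLOW(N) if α ⇒* ε)).

Y → n -: PREDICT = { 'n' }
  'n' is in predict set, so this production goes in M[Y, 'n']
Y → -: PREDICT = { '-' }

M[Y, 'n'] = Y → n -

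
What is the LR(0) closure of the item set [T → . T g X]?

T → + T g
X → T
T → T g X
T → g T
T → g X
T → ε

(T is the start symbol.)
To compute CLOSURE, for each item [A → α.Bβ] where B is a non-terminal, add [B → .γ] for all productions B → γ; repeat for the newly added items until nothing changes.

Start with: [T → . T g X]
  [T → . T g X] has the dot before T: add [T → . + T g], [T → . g T], [T → . g X], [T → .]
No further items can be added.

CLOSURE = { [T → . + T g], [T → . T g X], [T → . g T], [T → . g X], [T → .] }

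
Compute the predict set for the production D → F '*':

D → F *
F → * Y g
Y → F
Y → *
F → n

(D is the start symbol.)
PREDICT(D → F '*') = (FIRST(RHS) \ {ε}) ∪ (FOLLOW(D) if ε ∈ FIRST(RHS), i.e. RHS ⇒* ε)
FIRST(F) = { '*', 'n' }
FIRST(F '*') = { '*', 'n' }
ε ∉ FIRST(F '*'), so FOLLOW(D) is not added.
PREDICT(D → F '*') = { '*', 'n' }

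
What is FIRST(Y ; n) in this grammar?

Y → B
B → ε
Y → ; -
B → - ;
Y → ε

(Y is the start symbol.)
FIRST sets of the non-terminals involved (from the grammar, by fixed-point iteration):
  FIRST(Y) = { '-', ';', ε }

To compute FIRST(Y ; n), process the symbols left to right:
Symbol Y is a non-terminal. Add FIRST(Y) \ {ε} = { '-', ';' }
Y is nullable (ε ∈ FIRST(Y)), continue to the next symbol.
Symbol ; is a terminal. Add ';' and stop.
FIRST(Y ; n) = { '-', ';' }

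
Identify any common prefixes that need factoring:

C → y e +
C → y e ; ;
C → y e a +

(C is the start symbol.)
Left-factoring is needed when two productions for the same non-terminal
share a common prefix on the right-hand side.

Productions for C:
  C → y e +
  C → y e ; ;
  C → y e a +

Found common prefix 'y e' in productions for C

Answer: Yes, C has productions with common prefix 'y e'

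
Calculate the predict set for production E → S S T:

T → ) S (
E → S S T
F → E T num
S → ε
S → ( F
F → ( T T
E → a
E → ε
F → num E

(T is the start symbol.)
{ '(', ')' }

PREDICT(E → S S T) = (FIRST(RHS) \ {ε}) ∪ (FOLLOW(E) if ε ∈ FIRST(RHS), i.e. RHS ⇒* ε)
FIRST(S) = { '(', ε }
FIRST(T) = { ')' }
FIRST(S S T) = { '(', ')' }
ε ∉ FIRST(S S T), so FOLLOW(E) is not added.
PREDICT(E → S S T) = { '(', ')' }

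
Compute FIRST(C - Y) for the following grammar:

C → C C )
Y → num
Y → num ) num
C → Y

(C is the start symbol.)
{ 'num' }

FIRST sets of the non-terminals involved (from the grammar, by fixed-point iteration):
  FIRST(C) = { 'num' }

To compute FIRST(C - Y), process the symbols left to right:
Symbol C is a non-terminal. Add FIRST(C) \ {ε} = { 'num' }
C is not nullable (ε ∉ FIRST(C)), so stop here.
FIRST(C - Y) = { 'num' }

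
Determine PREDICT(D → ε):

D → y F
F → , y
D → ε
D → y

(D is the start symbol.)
{ $ }

PREDICT(D → ε) = (FIRST(RHS) \ {ε}) ∪ (FOLLOW(D) if ε ∈ FIRST(RHS), i.e. RHS ⇒* ε)
The right-hand side is ε (FIRST(ε) = { ε }), so the predict set is FOLLOW(D) = { $ }
PREDICT(D → ε) = { $ }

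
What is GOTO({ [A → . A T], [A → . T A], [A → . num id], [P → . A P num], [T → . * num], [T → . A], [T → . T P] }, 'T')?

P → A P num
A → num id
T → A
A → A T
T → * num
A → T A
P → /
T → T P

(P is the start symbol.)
GOTO(I, 'T') = CLOSURE({ [A → αX.β] : [A → α.Xβ] ∈ I, X = 'T' })

Items with dot before 'T', with the dot advanced:
  [A → . T A] → [A → T . A]
  [T → . T P] → [T → T . P]
Closure of the advanced items:
  [A → T . A] has the dot before A: add [A → . num id], [A → . A T], [A → . T A]
  [T → T . P] has the dot before P: add [P → . A P num], [P → . /]
  [A → . T A] has the dot before T: add [T → . A], [T → . * num], [T → . T P]

GOTO = { [A → . A T], [A → . T A], [A → . num id], [A → T . A], [P → . /], [P → . A P num], [T → . * num], [T → . A], [T → . T P], [T → T . P] }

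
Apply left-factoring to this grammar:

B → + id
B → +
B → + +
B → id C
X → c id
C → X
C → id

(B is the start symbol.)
Left-factoring transforms A → αβ₁ | αβ₂ into A → αA' and A' → β₁ | β₂
(α is the longest common prefix among the alternatives). Repeat until
no nonterminal has two alternatives with a common prefix.

Round 1: B has alternatives sharing prefix '+'. Introduce B': B → + B'
  Add: B' → id
  Add: B' → ε
  Add: B' → +

No remaining common prefixes — done.

Resulting grammar:
B → + B'
B' → id
B' → ε
B' → +
B → id C
X → c id
C → X
C → id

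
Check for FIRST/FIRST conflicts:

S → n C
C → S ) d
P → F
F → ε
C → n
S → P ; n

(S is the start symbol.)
FIRST sets of the non-terminals at (or reachable through a nullable prefix from) the front of some alternative:
  FIRST(P) = { ε }
  FIRST(S) = { ';', 'n' }

Productions for S:
  S → n C: FIRST = { 'n' }
  S → P ; n: FIRST = { ';' }
Productions for C:
  C → S ) d: FIRST = { ';', 'n' }
  C → n: FIRST = { 'n' }
P, F have only one production, so no FIRST/FIRST conflict is possible there.

Conflict for C: C → S ) d and C → n
  Overlap: { 'n' }

Answer: Yes. C → S ')' d / C → n on { 'n' }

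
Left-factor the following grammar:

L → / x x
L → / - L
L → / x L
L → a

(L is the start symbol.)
Left-factoring transforms A → αβ₁ | αβ₂ into A → αA' and A' → β₁ | β₂
(α is the longest common prefix among the alternatives). Repeat until
no nonterminal has two alternatives with a common prefix.

Round 1: L has alternatives sharing prefix '/'. Introduce L': L → / L'
  Add: L' → x x
  Add: L' → - L
  Add: L' → x L

Round 2: L' has alternatives sharing prefix 'x'. Introduce L'': L' → x L''
  Add: L'' → x
  Add: L'' → L

No remaining common prefixes — done.

Resulting grammar:
L → / L'
L' → x L''
L'' → x
L'' → L
L' → - L
L → a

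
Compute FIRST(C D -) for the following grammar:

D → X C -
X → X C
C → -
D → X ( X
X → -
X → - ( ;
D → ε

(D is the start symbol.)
{ '-' }

FIRST sets of the non-terminals involved (from the grammar, by fixed-point iteration):
  FIRST(C) = { '-' }

To compute FIRST(C D -), process the symbols left to right:
Symbol C is a non-terminal. Add FIRST(C) \ {ε} = { '-' }
C is not nullable (ε ∉ FIRST(C)), so stop here.
FIRST(C D -) = { '-' }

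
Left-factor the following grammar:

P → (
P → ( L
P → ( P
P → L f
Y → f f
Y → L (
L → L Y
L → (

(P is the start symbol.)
Left-factoring transforms A → αβ₁ | αβ₂ into A → αA' and A' → β₁ | β₂
(α is the longest common prefix among the alternatives). Repeat until
no nonterminal has two alternatives with a common prefix.

Round 1: P has alternatives sharing prefix '('. Introduce P': P → ( P'
  Add: P' → ε
  Add: P' → L
  Add: P' → P

No remaining common prefixes — done.

Resulting grammar:
P → ( P'
P' → ε
P' → L
P' → P
P → L f
Y → f f
Y → L (
L → L Y
L → (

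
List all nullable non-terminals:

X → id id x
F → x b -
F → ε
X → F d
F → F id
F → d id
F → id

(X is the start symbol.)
{ 'F' }

ε-productions: F → ε
So F is immediately nullable.
No further non-terminal can be added: every production for the remaining non-terminals contains a terminal or a non-nullable non-terminal.
Nullable = { 'F' }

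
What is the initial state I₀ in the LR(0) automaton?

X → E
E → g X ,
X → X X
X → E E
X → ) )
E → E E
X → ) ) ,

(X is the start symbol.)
First, augment the grammar with X' → X
I₀ = CLOSURE({ [X' → . X] }):
  [X' → . X] has the dot before X: add [X → . E], [X → . X X], [X → . E E], [X → . ) )], [X → . ) ) ,]
  [X → . E] has the dot before E: add [E → . g X ,], [E → . E E]
No further items can be added.

I₀ = { [E → . E E], [E → . g X ,], [X → . ) ) ,], [X → . ) )], [X → . E E], [X → . E], [X → . X X], [X' → . X] }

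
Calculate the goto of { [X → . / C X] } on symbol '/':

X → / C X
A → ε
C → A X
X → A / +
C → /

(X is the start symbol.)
{ [A → .], [C → . /], [C → . A X], [X → / . C X] }

GOTO(I, '/') = CLOSURE({ [A → αX.β] : [A → α.Xβ] ∈ I, X = '/' })

Items with dot before '/', with the dot advanced:
  [X → . / C X] → [X → / . C X]
Closure of the advanced items:
  [X → / . C X] has the dot before C: add [C → . A X], [C → . /]
  [C → . A X] has the dot before A: add [A → .]

GOTO = { [A → .], [C → . /], [C → . A X], [X → / . C X] }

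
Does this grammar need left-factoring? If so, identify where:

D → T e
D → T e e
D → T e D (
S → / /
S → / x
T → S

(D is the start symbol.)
Yes, D has productions with common prefix 'T e'; S has productions with common prefix '/'

Left-factoring is needed when two productions for the same non-terminal
share a common prefix on the right-hand side.

Productions for D:
  D → T e
  D → T e e
  D → T e D (
Productions for S:
  S → / /
  S → / x

Found common prefix 'T e' in productions for D
Found common prefix '/' in productions for S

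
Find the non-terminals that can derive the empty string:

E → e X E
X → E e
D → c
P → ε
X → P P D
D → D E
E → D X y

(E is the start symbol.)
ε-productions: P → ε
So P is immediately nullable.
No further non-terminal can be added: every production for the remaining non-terminals contains a terminal or a non-nullable non-terminal.
Nullable = { 'P' }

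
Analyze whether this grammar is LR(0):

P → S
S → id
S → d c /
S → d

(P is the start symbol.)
Augment with P' → P and build the canonical LR(0) collection (I0 = CLOSURE({[P' → . P]}), then GOTO on every symbol after a dot until no new states appear). It has 7 states:
  I0: { [P → . S], [P' → . P], [S → . d c /], [S → . d], [S → . id] }  — shift
  I1: { [P' → P .] }  — accept
  I2: { [P → S .] }  — reduce
  I3: { [S → d . c /], [S → d .] }  — shift, reduce
  I4: { [S → id .] }  — reduce
  I5: { [S → d c . /] }  — shift
  I6: { [S → d c / .] }  — reduce

Conflict in state I3:
  Shift-reduce conflict between [S → d .] and [S → d . c /]
So the grammar is NOT LR(0).

Answer: No. Shift-reduce conflict between [S → d .] and [S → d . c /]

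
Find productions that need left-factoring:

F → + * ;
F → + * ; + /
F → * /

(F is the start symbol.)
Left-factoring is needed when two productions for the same non-terminal
share a common prefix on the right-hand side.

Productions for F:
  F → + * ;
  F → + * ; + /
  F → * /

Found common prefix '+ * ;' in productions for F

Answer: Yes, F has productions with common prefix '+ * ;'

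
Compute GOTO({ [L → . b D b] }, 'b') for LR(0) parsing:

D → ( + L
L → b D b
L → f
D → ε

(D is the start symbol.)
{ [D → . ( + L], [D → .], [L → b . D b] }

GOTO(I, 'b') = CLOSURE({ [A → αX.β] : [A → α.Xβ] ∈ I, X = 'b' })

Items with dot before 'b', with the dot advanced:
  [L → . b D b] → [L → b . D b]
Closure of the advanced items:
  [L → b . D b] has the dot before D: add [D → . ( + L], [D → .]

GOTO = { [D → . ( + L], [D → .], [L → b . D b] }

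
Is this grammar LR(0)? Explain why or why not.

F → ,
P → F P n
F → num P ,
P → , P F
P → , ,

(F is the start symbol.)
Augment with F' → F and build the canonical LR(0) collection (I0 = CLOSURE({[F' → . F]}), then GOTO on every symbol after a dot until no new states appear). It has 13 states:
  I0: { [F → . ,], [F → . num P ,], [F' → . F] }  — shift
  I1: { [F → , .] }  — reduce
  I2: { [F' → F .] }  — accept
  I3: { [F → . ,], [F → . num P ,], [F → num . P ,], [P → . , ,], [P → . , P F], [P → . F P n] }  — shift
  I4: { [F → , .], [F → . ,], [F → . num P ,], [P → , . ,], [P → , . P F], [P → . , ,], [P → . , P F], [P → . F P n] }  — shift, reduce
  I5: { [F → . ,], [F → . num P ,], [P → . , ,], [P → . , P F], [P → . F P n], [P → F . P n] }  — shift
  I6: { [F → num P . ,] }  — shift
  I7: { [F → num P , .] }  — reduce
  I8: { [P → F P . n] }  — shift
  I9: { [P → F P n .] }  — reduce
  I10: { [F → , .], [F → . ,], [F → . num P ,], [P → , , .], [P → , . ,], [P → , . P F], [P → . , ,], [P → . , P F], [P → . F P n] }  — shift, 2 reduces
  I11: { [F → . ,], [F → . num P ,], [P → , P . F] }  — shift
  I12: { [P → , P F .] }  — reduce

Conflict in state I4:
  Shift-reduce conflict between [F → , .] and [F → . ,]
So the grammar is NOT LR(0).

Answer: No. Shift-reduce conflict between [F → , .] and [F → . ,]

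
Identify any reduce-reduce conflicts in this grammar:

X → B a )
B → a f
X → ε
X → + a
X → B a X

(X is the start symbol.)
A reduce-reduce conflict occurs when an LR(0) state has two complete items [A → α .] and [B → β .] — both call for a reduction, and with no lookahead the parser cannot choose between them.

Augment with X' → X and build the canonical LR(0) collection (I0 = CLOSURE({[X' → . X]}), then GOTO on every symbol after a dot until no new states appear). It has 10 states:
  I0: { [B → . a f], [X → . + a], [X → . B a )], [X → . B a X], [X → .], [X' → . X] }  — shift, reduce
  I1: { [X → + . a] }  — shift
  I2: { [X → B . a )], [X → B . a X] }  — shift
  I3: { [X' → X .] }  — accept
  I4: { [B → a . f] }  — shift
  I5: { [B → a f .] }  — reduce
  I6: { [B → . a f], [X → . + a], [X → . B a )], [X → . B a X], [X → .], [X → B a . )], [X → B a . X] }  — shift, reduce
  I7: { [X → B a ) .] }  — reduce
  I8: { [X → B a X .] }  — reduce
  I9: { [X → + a .] }  — reduce

No state contains more than one complete item.

Answer: No reduce-reduce conflicts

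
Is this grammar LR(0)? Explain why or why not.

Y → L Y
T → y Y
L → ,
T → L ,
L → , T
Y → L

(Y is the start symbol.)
A grammar is LR(0) if no state in the canonical LR(0) collection has:
  - both a shift item (dot before a terminal) and a complete item (shift-reduce conflict), or
  - two or more complete items (reduce-reduce conflict; the accept item [Y' → Y .] counts as a complete item here).

Augment with Y' → Y and build the canonical LR(0) collection (I0 = CLOSURE({[Y' → . Y]}), then GOTO on every symbol after a dot until no new states appear). It has 10 states:
  I0: { [L → . , T], [L → . ,], [Y → . L Y], [Y → . L], [Y' → . Y] }  — shift
  I1: { [L → , . T], [L → , .], [L → . , T], [L → . ,], [T → . L ,], [T → . y Y] }  — shift, reduce
  I2: { [L → . , T], [L → . ,], [Y → . L Y], [Y → . L], [Y → L . Y], [Y → L .] }  — shift, reduce
  I3: { [Y' → Y .] }  — accept
  I4: { [Y → L Y .] }  — reduce
  I5: { [T → L . ,] }  — shift
  I6: { [L → , T .] }  — reduce
  I7: { [L → . , T], [L → . ,], [T → y . Y], [Y → . L Y], [Y → . L] }  — shift
  I8: { [T → y Y .] }  — reduce
  I9: { [T → L , .] }  — reduce

Conflict in state I1:
  Shift-reduce conflict between [L → , .] and [L → . ,]
So the grammar is NOT LR(0).

Answer: No. Shift-reduce conflict between [L → , .] and [L → . ,]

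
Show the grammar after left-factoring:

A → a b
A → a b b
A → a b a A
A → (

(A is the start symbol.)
Left-factoring transforms A → αβ₁ | αβ₂ into A → αA' and A' → β₁ | β₂
(α is the longest common prefix among the alternatives). Repeat until
no nonterminal has two alternatives with a common prefix.

Round 1: A has alternatives sharing prefix 'a b'. Introduce A': A → a b A'
  Add: A' → ε
  Add: A' → b
  Add: A' → a A

No remaining common prefixes — done.

Resulting grammar:
A → a b A'
A' → ε
A' → b
A' → a A
A → (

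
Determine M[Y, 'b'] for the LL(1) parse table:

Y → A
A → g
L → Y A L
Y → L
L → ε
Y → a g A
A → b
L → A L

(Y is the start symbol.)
To find M[Y, 'b'], we find productions for Y where 'b' is in the predict set (PREDICT(N → α) = (FIRST(α) \ {ε}) ∪ (FOLLOW(N) if α ⇒* ε)).

Relevant sets:
  FIRST(A) = { 'b', 'g' }
  FIRST(L) = { 'a', 'b', 'g', ε }
  FOLLOW(Y) = { $, 'b', 'g' }

Y → A: PREDICT = { 'b', 'g' }
  'b' is in predict set, so this production goes in M[Y, 'b']
Y → L: PREDICT = { $, 'a', 'b', 'g' }
  'b' is in predict set, so this production goes in M[Y, 'b']
Y → a g A: PREDICT = { 'a' }

M[Y, 'b'] = Y → A, Y → L  (a multiply-defined cell — the grammar is not LL(1))

Answer: Y → A, Y → L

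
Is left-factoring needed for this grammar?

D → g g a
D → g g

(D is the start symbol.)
Yes, D has productions with common prefix 'g g'

Left-factoring is needed when two productions for the same non-terminal
share a common prefix on the right-hand side.

Productions for D:
  D → g g a
  D → g g

Found common prefix 'g g' in productions for D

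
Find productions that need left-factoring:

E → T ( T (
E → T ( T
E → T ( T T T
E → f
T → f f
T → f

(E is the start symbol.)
Yes, E has productions with common prefix 'T ( T'; T has productions with common prefix 'f'

Left-factoring is needed when two productions for the same non-terminal
share a common prefix on the right-hand side.

Productions for E:
  E → T ( T (
  E → T ( T
  E → T ( T T T
  E → f
Productions for T:
  T → f f
  T → f

Found common prefix 'T ( T' in productions for E
Found common prefix 'f' in productions for T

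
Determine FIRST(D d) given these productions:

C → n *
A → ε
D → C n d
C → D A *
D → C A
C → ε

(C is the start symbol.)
{ '*', 'd', 'n' }

FIRST sets of the non-terminals involved (from the grammar, by fixed-point iteration):
  FIRST(D) = { '*', 'n', ε }

To compute FIRST(D d), process the symbols left to right:
Symbol D is a non-terminal. Add FIRST(D) \ {ε} = { '*', 'n' }
D is nullable (ε ∈ FIRST(D)), continue to the next symbol.
Symbol d is a terminal. Add 'd' and stop.
FIRST(D d) = { '*', 'd', 'n' }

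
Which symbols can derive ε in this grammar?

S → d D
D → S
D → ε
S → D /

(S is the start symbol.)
{ 'D' }

A non-terminal is nullable if it can derive ε (the empty string): either it has an ε-production, or it has a production whose right-hand side consists entirely of nullable non-terminals.

ε-productions: D → ε
So D is immediately nullable.
No further non-terminal can be added: every production for the remaining non-terminals contains a terminal or a non-nullable non-terminal.
Nullable = { 'D' }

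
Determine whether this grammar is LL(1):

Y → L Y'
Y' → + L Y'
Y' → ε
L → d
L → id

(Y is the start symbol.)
A grammar is LL(1) if for each non-terminal N with multiple productions, the predict sets of those productions are pairwise disjoint, where PREDICT(N → α) = (FIRST(α) \ {ε}) ∪ (FOLLOW(N) if α ⇒* ε).

Relevant sets:
  FOLLOW(Y') = { $ }

For Y':
  PREDICT(Y' → '+' L Y') = { '+' }
  PREDICT(Y' → ε) = { $ }
For L:
  PREDICT(L → d) = { 'd' }
  PREDICT(L → id) = { 'id' }
Y has a single production, so nothing to check there.

All predict sets are disjoint. The grammar IS LL(1).

Answer: Yes, the grammar is LL(1).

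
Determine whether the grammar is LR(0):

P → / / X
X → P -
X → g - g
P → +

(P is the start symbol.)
Yes, the grammar is LR(0)

A grammar is LR(0) if no state in the canonical LR(0) collection has:
  - both a shift item (dot before a terminal) and a complete item (shift-reduce conflict), or
  - two or more complete items (reduce-reduce conflict; the accept item [P' → P .] counts as a complete item here).

Augment with P' → P and build the canonical LR(0) collection (I0 = CLOSURE({[P' → . P]}), then GOTO on every symbol after a dot until no new states appear). It has 11 states:
  I0: { [P → . +], [P → . / / X], [P' → . P] }  — shift
  I1: { [P → + .] }  — reduce
  I2: { [P → / . / X] }  — shift
  I3: { [P' → P .] }  — accept
  I4: { [P → . +], [P → . / / X], [P → / / . X], [X → . P -], [X → . g - g] }  — shift
  I5: { [X → P . -] }  — shift
  I6: { [P → / / X .] }  — reduce
  I7: { [X → g . - g] }  — shift
  I8: { [X → g - . g] }  — shift
  I9: { [X → g - g .] }  — reduce
  I10: { [X → P - .] }  — reduce

Every state is either a pure shift/goto state or contains exactly one complete item and nothing to shift — no conflicts. The grammar is LR(0).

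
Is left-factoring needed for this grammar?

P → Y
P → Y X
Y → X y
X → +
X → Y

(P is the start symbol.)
Left-factoring is needed when two productions for the same non-terminal
share a common prefix on the right-hand side.

Productions for P:
  P → Y
  P → Y X
Productions for X:
  X → +
  X → Y

Found common prefix 'Y' in productions for P

Answer: Yes, P has productions with common prefix 'Y'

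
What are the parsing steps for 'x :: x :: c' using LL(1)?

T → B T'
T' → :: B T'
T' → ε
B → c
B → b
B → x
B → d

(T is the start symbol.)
Stack is shown with the top on the left.

Stack      Input          Action
--------------------------------
T $        x :: x :: c $  output T → B T'
B T' $     x :: x :: c $  output B → x
x T' $     x :: x :: c $  match 'x'
T' $       :: x :: c $    output T' → :: B T'
:: B T' $  :: x :: c $    match '::'
B T' $     x :: c $       output B → x
x T' $     x :: c $       match 'x'
T' $       :: c $         output T' → :: B T'
:: B T' $  :: c $         match '::'
B T' $     c $            output B → c
c T' $     c $            match 'c'
T' $       $              output T' → ε
$          $              accept

The string is accepted.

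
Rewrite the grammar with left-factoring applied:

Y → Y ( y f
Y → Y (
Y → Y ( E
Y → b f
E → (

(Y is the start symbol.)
Y → Y ( Y'
Y' → y f
Y' → ε
Y' → E
Y → b f
E → (

Left-factoring transforms A → αβ₁ | αβ₂ into A → αA' and A' → β₁ | β₂
(α is the longest common prefix among the alternatives). Repeat until
no nonterminal has two alternatives with a common prefix.

Round 1: Y has alternatives sharing prefix 'Y ('. Introduce Y': Y → Y ( Y'
  Add: Y' → y f
  Add: Y' → ε
  Add: Y' → E

No remaining common prefixes — done.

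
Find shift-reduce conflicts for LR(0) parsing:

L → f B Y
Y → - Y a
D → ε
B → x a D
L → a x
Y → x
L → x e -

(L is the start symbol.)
No shift-reduce conflicts

Augment with L' → L and build the canonical LR(0) collection (I0 = CLOSURE({[L' → . L]}), then GOTO on every symbol after a dot until no new states appear). It has 17 states:
  I0: { [L → . a x], [L → . f B Y], [L → . x e -], [L' → . L] }  — shift
  I1: { [L' → L .] }  — accept
  I2: { [L → a . x] }  — shift
  I3: { [B → . x a D], [L → f . B Y] }  — shift
  I4: { [L → x . e -] }  — shift
  I5: { [L → x e . -] }  — shift
  I6: { [L → x e - .] }  — reduce
  I7: { [L → f B . Y], [Y → . - Y a], [Y → . x] }  — shift
  I8: { [B → x . a D] }  — shift
  I9: { [B → x a . D], [D → .] }  — reduce
  I10: { [B → x a D .] }  — reduce
  I11: { [Y → - . Y a], [Y → . - Y a], [Y → . x] }  — shift
  I12: { [L → f B Y .] }  — reduce
  I13: { [Y → x .] }  — reduce
  I14: { [Y → - Y . a] }  — shift
  I15: { [Y → - Y a .] }  — reduce
  I16: { [L → a x .] }  — reduce

No state contains both a complete item and a shift item.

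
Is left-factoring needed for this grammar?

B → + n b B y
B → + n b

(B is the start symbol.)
Left-factoring is needed when two productions for the same non-terminal
share a common prefix on the right-hand side.

Productions for B:
  B → + n b B y
  B → + n b

Found common prefix '+ n b' in productions for B

Answer: Yes, B has productions with common prefix '+ n b'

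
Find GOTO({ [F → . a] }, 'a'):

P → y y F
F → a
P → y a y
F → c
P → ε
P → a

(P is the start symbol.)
{ [F → a .] }

GOTO(I, 'a') = CLOSURE({ [A → αX.β] : [A → α.Xβ] ∈ I, X = 'a' })

Items with dot before 'a', with the dot advanced:
  [F → . a] → [F → a .]
Closure adds nothing (no advanced item has the dot before a non-terminal).

GOTO = { [F → a .] }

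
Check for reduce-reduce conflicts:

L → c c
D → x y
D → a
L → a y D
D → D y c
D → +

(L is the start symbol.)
No reduce-reduce conflicts

Augment with L' → L and build the canonical LR(0) collection (I0 = CLOSURE({[L' → . L]}), then GOTO on every symbol after a dot until no new states appear). It has 13 states:
  I0: { [L → . a y D], [L → . c c], [L' → . L] }  — shift
  I1: { [L' → L .] }  — accept
  I2: { [L → a . y D] }  — shift
  I3: { [L → c . c] }  — shift
  I4: { [L → c c .] }  — reduce
  I5: { [D → . +], [D → . D y c], [D → . a], [D → . x y], [L → a y . D] }  — shift
  I6: { [D → + .] }  — reduce
  I7: { [D → D . y c], [L → a y D .] }  — shift, reduce
  I8: { [D → a .] }  — reduce
  I9: { [D → x . y] }  — shift
  I10: { [D → x y .] }  — reduce
  I11: { [D → D y . c] }  — shift
  I12: { [D → D y c .] }  — reduce

No state contains more than one complete item.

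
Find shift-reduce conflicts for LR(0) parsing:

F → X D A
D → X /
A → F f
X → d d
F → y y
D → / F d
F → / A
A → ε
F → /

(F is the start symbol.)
A shift-reduce conflict occurs when an LR(0) state has both:
  - a complete (reduce) item [A → α .] (dot at the end), and
  - a shift item [B → β . c γ] (dot before a terminal).

Augment with F' → F and build the canonical LR(0) collection (I0 = CLOSURE({[F' → . F]}), then GOTO on every symbol after a dot until no new states appear). It has 18 states:
  I0: { [F → . / A], [F → . /], [F → . X D A], [F → . y y], [F' → . F], [X → . d d] }  — shift
  I1: { [A → . F f], [A → .], [F → . / A], [F → . /], [F → . X D A], [F → . y y], [F → / . A], [F → / .], [X → . d d] }  — shift, 2 reduces
  I2: { [F' → F .] }  — accept
  I3: { [D → . / F d], [D → . X /], [F → X . D A], [X → . d d] }  — shift
  I4: { [X → d . d] }  — shift
  I5: { [F → y . y] }  — shift
  I6: { [F → y y .] }  — reduce
  I7: { [X → d d .] }  — reduce
  I8: { [D → / . F d], [F → . / A], [F → . /], [F → . X D A], [F → . y y], [X → . d d] }  — shift
  I9: { [A → . F f], [A → .], [F → . / A], [F → . /], [F → . X D A], [F → . y y], [F → X D . A], [X → . d d] }  — shift, reduce
  I10: { [D → X . /] }  — shift
  I11: { [D → X / .] }  — reduce
  I12: { [F → X D A .] }  — reduce
  I13: { [A → F . f] }  — shift
  I14: { [A → F f .] }  — reduce
  I15: { [D → / F . d] }  — shift
  I16: { [D → / F d .] }  — reduce
  I17: { [F → / A .] }  — reduce

I1 contains reduce items [A → .], [F → / .] and shift items [F → . /], [F → . / A], [F → . y y], [X → . d d] — shift-reduce conflict.
I9 contains reduce item [A → .] and shift items [F → . /], [F → . / A], [F → . y y], [X → . d d] — shift-reduce conflict.

Answer: Yes — I1: [A → .] vs [F → . /]; I9: [A → .] vs [F → . /]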